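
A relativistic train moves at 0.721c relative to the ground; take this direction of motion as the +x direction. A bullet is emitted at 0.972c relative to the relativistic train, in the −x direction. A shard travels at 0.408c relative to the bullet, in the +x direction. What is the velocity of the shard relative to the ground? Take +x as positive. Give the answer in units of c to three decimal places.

-0.655c

Apply u = (u' + v)/(1 + u'v/c²) successively, working outward toward the ground.
Start: velocity of the relativistic train relative to the ground = 0.7210c.
Compose with the bullet (u' = -0.972 in the relativistic train frame): u_1 = (-0.972 + 0.721) / (1 + (-0.972)·0.721) = -0.2510/0.2992 = -0.8389.
Compose with the shard (u' = 0.408 in the bullet frame): u_2 = (0.408 + (-0.839)) / (1 + 0.408·(-0.839)) = -0.4309/0.6577 = -0.6552.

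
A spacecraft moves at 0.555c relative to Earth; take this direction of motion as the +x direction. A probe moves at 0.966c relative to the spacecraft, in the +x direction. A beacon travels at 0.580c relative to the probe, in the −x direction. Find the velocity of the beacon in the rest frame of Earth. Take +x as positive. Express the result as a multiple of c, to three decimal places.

Apply u = (u' + v)/(1 + u'v/c²) successively, working outward toward Earth.
Start: velocity of the spacecraft relative to Earth = 0.5550c.
Compose with the probe (u' = 0.966 in the spacecraft frame): u_1 = (0.966 + 0.555) / (1 + 0.966·0.555) = 1.5210/1.5361 = 0.9902.
Compose with the beacon (u' = -0.580 in the probe frame): u_2 = (-0.580 + 0.990) / (1 + (-0.580)·0.990) = 0.4102/0.4257 = 0.9634.

+0.963c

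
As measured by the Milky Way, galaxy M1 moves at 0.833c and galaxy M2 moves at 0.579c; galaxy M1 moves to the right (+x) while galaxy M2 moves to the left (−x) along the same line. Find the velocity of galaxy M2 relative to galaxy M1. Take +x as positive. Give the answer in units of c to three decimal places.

β_A = 0.833, β_B = -0.579.
Transform to A's frame with the inverse velocity-addition law: u' = (u − v)/(1 − uv/c²), taking u = β_B and v = β_A.
u' = (-0.579 − 0.833) / (1 − (0.833)(-0.579)) = -1.4120/1.4823 = -0.9526.

-0.953c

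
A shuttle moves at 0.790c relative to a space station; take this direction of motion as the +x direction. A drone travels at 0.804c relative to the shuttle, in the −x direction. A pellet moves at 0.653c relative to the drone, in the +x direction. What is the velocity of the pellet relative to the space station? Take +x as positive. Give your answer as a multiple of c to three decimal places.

Apply u = (u' + v)/(1 + u'v/c²) successively, working outward toward the space station.
Start: velocity of the shuttle relative to the space station = 0.7900c.
Compose with the drone (u' = -0.804 in the shuttle frame): u_1 = (-0.804 + 0.790) / (1 + (-0.804)·0.790) = -0.0140/0.3648 = -0.0384.
Compose with the pellet (u' = 0.653 in the drone frame): u_2 = (0.653 + (-0.038)) / (1 + 0.653·(-0.038)) = 0.6146/0.9749 = 0.6304.

+0.630c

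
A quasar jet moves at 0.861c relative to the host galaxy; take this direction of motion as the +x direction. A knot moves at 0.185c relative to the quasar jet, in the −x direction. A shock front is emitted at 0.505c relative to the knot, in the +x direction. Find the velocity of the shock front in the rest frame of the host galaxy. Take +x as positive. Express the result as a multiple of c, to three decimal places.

+0.931c

Apply u = (u' + v)/(1 + u'v/c²) successively, working outward toward the host galaxy.
Start: velocity of the quasar jet relative to the host galaxy = 0.8610c.
Compose with the knot (u' = -0.185 in the quasar jet frame): u_1 = (-0.185 + 0.861) / (1 + (-0.185)·0.861) = 0.6760/0.8407 = 0.8041.
Compose with the shock front (u' = 0.505 in the knot frame): u_2 = (0.505 + 0.804) / (1 + 0.505·0.804) = 1.3091/1.4061 = 0.9310.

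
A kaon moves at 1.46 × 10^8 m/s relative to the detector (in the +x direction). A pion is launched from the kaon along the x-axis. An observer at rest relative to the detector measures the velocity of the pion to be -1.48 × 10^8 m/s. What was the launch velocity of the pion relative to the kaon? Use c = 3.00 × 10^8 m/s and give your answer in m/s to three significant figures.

v = 0.487c, u = -0.493c.
Invert the composition law: u' = (u − v)/(1 − uv/c²).
u' = (-0.493 − 0.487) / (1 − (-0.493)(0.487)) = -0.9800/1.2401 = -0.7903.
u' = -0.7903 × 3.00 × 10^8 m/s.

-2.37 × 10^8 m/s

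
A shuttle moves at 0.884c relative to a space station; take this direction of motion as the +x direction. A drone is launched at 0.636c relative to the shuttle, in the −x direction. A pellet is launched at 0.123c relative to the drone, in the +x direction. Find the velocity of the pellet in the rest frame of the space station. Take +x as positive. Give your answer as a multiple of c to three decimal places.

Apply u = (u' + v)/(1 + u'v/c²) successively, working outward toward the space station.
Start: velocity of the shuttle relative to the space station = 0.8840c.
Compose with the drone (u' = -0.636 in the shuttle frame): u_1 = (-0.636 + 0.884) / (1 + (-0.636)·0.884) = 0.2480/0.4378 = 0.5665.
Compose with the pellet (u' = 0.123 in the drone frame): u_2 = (0.123 + 0.566) / (1 + 0.123·0.566) = 0.6895/1.0697 = 0.6446.

+0.645c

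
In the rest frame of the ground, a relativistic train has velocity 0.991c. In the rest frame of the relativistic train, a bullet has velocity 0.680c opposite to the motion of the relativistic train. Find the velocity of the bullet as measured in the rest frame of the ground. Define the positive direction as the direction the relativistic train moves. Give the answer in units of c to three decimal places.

With v = 0.991 and u' = -0.680 (in units of c),
u = (u' + v)/(1 + u'v/c²):
u = (-0.680 + 0.991) / (1 + (-0.680)·0.991) = 0.3110/0.3261 = 0.9536

+0.954c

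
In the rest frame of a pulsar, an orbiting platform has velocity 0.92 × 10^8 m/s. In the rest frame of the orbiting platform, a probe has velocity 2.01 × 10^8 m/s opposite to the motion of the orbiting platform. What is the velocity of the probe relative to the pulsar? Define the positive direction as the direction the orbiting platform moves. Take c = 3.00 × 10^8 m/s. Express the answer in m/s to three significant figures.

-1.37 × 10^8 m/s

In units of c (dividing by 3.00 × 10^8 m/s): v = 0.307, u' = -0.670.
u = (u' + v)/(1 + u'v/c²):
u = (-0.670 + 0.307) / (1 + (-0.670)·0.307) = -0.3633/0.7945 = -0.4573
Converting back: u = -0.4573 × 3.00 × 10^8 m/s.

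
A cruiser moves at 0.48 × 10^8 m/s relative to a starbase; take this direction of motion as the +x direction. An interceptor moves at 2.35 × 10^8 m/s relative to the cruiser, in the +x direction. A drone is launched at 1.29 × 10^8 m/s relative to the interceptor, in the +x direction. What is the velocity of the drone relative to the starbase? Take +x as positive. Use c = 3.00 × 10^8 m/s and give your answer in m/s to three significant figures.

2.80 × 10^8 m/s

Apply u = (u' + v)/(1 + u'v/c²) successively, working outward toward the starbase.
(Dividing each given speed by c = 3.00 × 10^8 m/s to work in units of c.)
Start: velocity of the cruiser relative to the starbase = 0.1600c.
Compose with the interceptor (u' = 0.783 in the cruiser frame): u_1 = (0.783 + 0.160) / (1 + 0.783·0.160) = 0.9433/1.1253 = 0.8383.
Compose with the drone (u' = 0.430 in the interceptor frame): u_2 = (0.430 + 0.838) / (1 + 0.430·0.838) = 1.2683/1.3605 = 0.9322.
So u = 0.9322 × 3.00 × 10^8 m/s.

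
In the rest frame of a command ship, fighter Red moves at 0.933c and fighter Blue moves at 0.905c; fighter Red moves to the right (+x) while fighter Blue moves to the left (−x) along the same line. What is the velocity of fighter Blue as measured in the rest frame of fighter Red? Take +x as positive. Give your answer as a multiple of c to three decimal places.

β_A = 0.933, β_B = -0.905.
Transform to A's frame with the inverse velocity-addition law: u' = (u − v)/(1 − uv/c²), taking u = β_B and v = β_A.
u' = (-0.905 − 0.933) / (1 − (0.933)(-0.905)) = -1.8380/1.8444 = -0.9965.

-0.997c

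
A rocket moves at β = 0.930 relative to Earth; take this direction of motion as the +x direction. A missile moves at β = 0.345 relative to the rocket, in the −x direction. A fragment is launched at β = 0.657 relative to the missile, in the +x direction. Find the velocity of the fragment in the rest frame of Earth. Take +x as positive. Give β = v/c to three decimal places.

β = +0.970

Apply u = (u' + v)/(1 + u'v/c²) successively, working outward toward Earth.
Start: velocity of the rocket relative to Earth = 0.9300c.
Compose with the missile (u' = -0.345 in the rocket frame): u_1 = (-0.345 + 0.930) / (1 + (-0.345)·0.930) = 0.5850/0.6792 = 0.8614.
Compose with the fragment (u' = 0.657 in the missile frame): u_2 = (0.657 + 0.861) / (1 + 0.657·0.861) = 1.5184/1.5659 = 0.9696.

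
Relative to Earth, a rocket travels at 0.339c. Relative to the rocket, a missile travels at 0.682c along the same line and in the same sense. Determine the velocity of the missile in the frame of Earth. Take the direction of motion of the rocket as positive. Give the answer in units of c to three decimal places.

0.829c

With v = 0.339 and u' = 0.682 (in units of c),
u = (u' + v)/(1 + u'v/c²):
u = (0.682 + 0.339) / (1 + 0.682·0.339) = 1.0210/1.2312 = 0.8293
(Galilean addition would give +1.021c, exceeding c.)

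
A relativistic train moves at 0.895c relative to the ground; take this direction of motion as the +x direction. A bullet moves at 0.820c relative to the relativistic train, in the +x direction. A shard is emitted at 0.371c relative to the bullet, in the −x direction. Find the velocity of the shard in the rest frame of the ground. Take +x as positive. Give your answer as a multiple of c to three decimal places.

+0.976c

Apply u = (u' + v)/(1 + u'v/c²) successively, working outward toward the ground.
Start: velocity of the relativistic train relative to the ground = 0.8950c.
Compose with the bullet (u' = 0.820 in the relativistic train frame): u_1 = (0.820 + 0.895) / (1 + 0.820·0.895) = 1.7150/1.7339 = 0.9891.
Compose with the shard (u' = -0.371 in the bullet frame): u_2 = (-0.371 + 0.989) / (1 + (-0.371)·0.989) = 0.6181/0.6330 = 0.9764.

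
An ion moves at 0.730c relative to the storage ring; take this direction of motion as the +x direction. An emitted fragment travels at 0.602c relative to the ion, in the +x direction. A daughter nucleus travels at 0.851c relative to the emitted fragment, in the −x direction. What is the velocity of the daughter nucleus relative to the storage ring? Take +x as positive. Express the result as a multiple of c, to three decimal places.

+0.350c

Apply u = (u' + v)/(1 + u'v/c²) successively, working outward toward the storage ring.
Start: velocity of the ion relative to the storage ring = 0.7300c.
Compose with the emitted fragment (u' = 0.602 in the ion frame): u_1 = (0.602 + 0.730) / (1 + 0.602·0.730) = 1.3320/1.4395 = 0.9253.
Compose with the daughter nucleus (u' = -0.851 in the emitted fragment frame): u_2 = (-0.851 + 0.925) / (1 + (-0.851)·0.925) = 0.0743/0.2125 = 0.3498.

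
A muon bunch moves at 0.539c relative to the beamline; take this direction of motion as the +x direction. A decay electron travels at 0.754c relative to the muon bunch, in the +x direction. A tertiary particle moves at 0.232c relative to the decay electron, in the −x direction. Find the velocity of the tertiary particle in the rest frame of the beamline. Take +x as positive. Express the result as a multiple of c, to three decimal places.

+0.874c

Apply u = (u' + v)/(1 + u'v/c²) successively, working outward toward the beamline.
Start: velocity of the muon bunch relative to the beamline = 0.5390c.
Compose with the decay electron (u' = 0.754 in the muon bunch frame): u_1 = (0.754 + 0.539) / (1 + 0.754·0.539) = 1.2930/1.4064 = 0.9194.
Compose with the tertiary particle (u' = -0.232 in the decay electron frame): u_2 = (-0.232 + 0.919) / (1 + (-0.232)·0.919) = 0.6874/0.7867 = 0.8737.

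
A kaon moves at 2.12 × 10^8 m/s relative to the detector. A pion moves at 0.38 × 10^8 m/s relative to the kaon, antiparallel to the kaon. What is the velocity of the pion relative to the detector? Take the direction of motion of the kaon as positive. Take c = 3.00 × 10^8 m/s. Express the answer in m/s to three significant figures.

+1.91 × 10^8 m/s

In units of c (dividing by 3.00 × 10^8 m/s): v = 0.707, u' = -0.127.
u = (u' + v)/(1 + u'v/c²):
u = (-0.127 + 0.707) / (1 + (-0.127)·0.707) = 0.5800/0.9105 = 0.6370
(Galilean addition would give +0.580c.)
Converting back: u = 0.6370 × 3.00 × 10^8 m/s.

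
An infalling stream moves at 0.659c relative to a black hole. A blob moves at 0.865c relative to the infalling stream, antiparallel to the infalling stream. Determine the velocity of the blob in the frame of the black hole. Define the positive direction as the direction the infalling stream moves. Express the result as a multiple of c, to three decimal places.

-0.479c

With v = 0.659 and u' = -0.865 (in units of c),
u = (u' + v)/(1 + u'v/c²):
u = (-0.865 + 0.659) / (1 + (-0.865)·0.659) = -0.2060/0.4300 = -0.4791
(Galilean addition would give -0.206c.)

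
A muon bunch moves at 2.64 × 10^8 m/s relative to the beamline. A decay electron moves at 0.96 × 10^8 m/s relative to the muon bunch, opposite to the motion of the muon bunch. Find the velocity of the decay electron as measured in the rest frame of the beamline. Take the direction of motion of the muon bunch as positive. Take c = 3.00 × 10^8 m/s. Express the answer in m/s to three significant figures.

In units of c (dividing by 3.00 × 10^8 m/s): v = 0.880, u' = -0.320.
u = (u' + v)/(1 + u'v/c²):
u = (-0.320 + 0.880) / (1 + (-0.320)·0.880) = 0.5600/0.7184 = 0.7795
(Galilean addition would give +0.560c.)
Converting back: u = 0.7795 × 3.00 × 10^8 m/s.

+2.34 × 10^8 m/s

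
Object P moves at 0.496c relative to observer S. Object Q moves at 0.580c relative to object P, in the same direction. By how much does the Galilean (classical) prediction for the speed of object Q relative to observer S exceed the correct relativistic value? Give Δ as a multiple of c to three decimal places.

Galilean: u_cl = 0.580 + 0.496 = 1.0760.
Relativistic: u_rel = (0.580 + 0.496) / (1 + 0.580·0.496) = 1.0760/1.2877 = 0.8356.
Δ = 1.0760 − 0.8356 = 0.2404.
(The classical prediction exceeds c; the relativistic result does not.)

Δ = 0.240c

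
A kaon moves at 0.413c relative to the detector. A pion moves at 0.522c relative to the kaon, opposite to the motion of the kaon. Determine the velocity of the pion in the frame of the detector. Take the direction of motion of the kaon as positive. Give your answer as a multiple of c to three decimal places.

With v = 0.413 and u' = -0.522 (in units of c),
u = (u' + v)/(1 + u'v/c²):
u = (-0.522 + 0.413) / (1 + (-0.522)·0.413) = -0.1090/0.7844 = -0.1390
(Galilean addition would give -0.109c.)

-0.139c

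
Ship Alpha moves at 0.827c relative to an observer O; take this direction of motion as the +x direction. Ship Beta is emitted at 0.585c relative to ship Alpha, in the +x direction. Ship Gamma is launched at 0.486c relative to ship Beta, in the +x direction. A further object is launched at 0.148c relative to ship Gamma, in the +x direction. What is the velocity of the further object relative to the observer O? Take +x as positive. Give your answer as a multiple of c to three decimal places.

Apply u = (u' + v)/(1 + u'v/c²) successively, working outward toward the observer O.
Start: velocity of ship Alpha relative to the observer O = 0.8270c.
Compose with ship Beta (u' = 0.585 in ship Alpha frame): u_1 = (0.585 + 0.827) / (1 + 0.585·0.827) = 1.4120/1.4838 = 0.9516.
Compose with ship Gamma (u' = 0.486 in ship Beta frame): u_2 = (0.486 + 0.952) / (1 + 0.486·0.952) = 1.4376/1.4625 = 0.9830.
Compose with the further object (u' = 0.148 in ship Gamma frame): u_3 = (0.148 + 0.983) / (1 + 0.148·0.983) = 1.1310/1.1455 = 0.9874.

0.987c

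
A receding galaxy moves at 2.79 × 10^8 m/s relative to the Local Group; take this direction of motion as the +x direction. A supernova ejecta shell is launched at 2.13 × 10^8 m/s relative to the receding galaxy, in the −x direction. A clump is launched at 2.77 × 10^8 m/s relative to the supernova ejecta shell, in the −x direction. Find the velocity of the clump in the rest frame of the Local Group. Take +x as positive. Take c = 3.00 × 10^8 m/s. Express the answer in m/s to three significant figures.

-2.06 × 10^8 m/s

Apply u = (u' + v)/(1 + u'v/c²) successively, working outward toward the Local Group.
(Dividing each given speed by c = 3.00 × 10^8 m/s to work in units of c.)
Start: velocity of the receding galaxy relative to the Local Group = 0.9300c.
Compose with the supernova ejecta shell (u' = -0.710 in the receding galaxy frame): u_1 = (-0.710 + 0.930) / (1 + (-0.710)·0.930) = 0.2200/0.3397 = 0.6476.
Compose with the clump (u' = -0.923 in the supernova ejecta shell frame): u_2 = (-0.923 + 0.648) / (1 + (-0.923)·0.648) = -0.2757/0.4020 = -0.6858.
So u = -0.6858 × 3.00 × 10^8 m/s.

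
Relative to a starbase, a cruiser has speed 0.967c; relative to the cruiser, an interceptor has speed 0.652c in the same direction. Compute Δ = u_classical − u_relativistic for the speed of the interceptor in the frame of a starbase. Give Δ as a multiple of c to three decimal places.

Δ = 0.626c

Galilean: u_cl = 0.652 + 0.967 = 1.6190.
Relativistic: u_rel = (0.652 + 0.967) / (1 + 0.652·0.967) = 1.6190/1.6305 = 0.9930.
Δ = 1.6190 − 0.9930 = 0.6260.
(The classical prediction exceeds c; the relativistic result does not.)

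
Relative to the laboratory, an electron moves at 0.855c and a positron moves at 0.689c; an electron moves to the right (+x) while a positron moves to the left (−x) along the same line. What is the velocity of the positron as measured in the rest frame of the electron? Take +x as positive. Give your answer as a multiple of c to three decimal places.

β_A = 0.855, β_B = -0.689.
Transform to A's frame with the inverse velocity-addition law: u' = (u − v)/(1 − uv/c²), taking u = β_B and v = β_A.
u' = (-0.689 − 0.855) / (1 − (0.855)(-0.689)) = -1.5440/1.5891 = -0.9716.

-0.972c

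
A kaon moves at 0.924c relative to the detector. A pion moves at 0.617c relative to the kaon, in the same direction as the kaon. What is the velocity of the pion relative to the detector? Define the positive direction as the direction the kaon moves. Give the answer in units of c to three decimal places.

With v = 0.924 and u' = 0.617 (in units of c),
u = (u' + v)/(1 + u'v/c²):
u = (0.617 + 0.924) / (1 + 0.617·0.924) = 1.5410/1.5701 = 0.9815

0.981c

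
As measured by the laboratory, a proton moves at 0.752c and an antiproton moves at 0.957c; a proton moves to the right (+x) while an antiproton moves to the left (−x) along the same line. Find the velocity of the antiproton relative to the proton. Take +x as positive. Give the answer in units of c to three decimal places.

-0.994c

β_A = 0.752, β_B = -0.957.
Transform to A's frame with the inverse velocity-addition law: u' = (u − v)/(1 − uv/c²), taking u = β_B and v = β_A.
u' = (-0.957 − 0.752) / (1 − (0.752)(-0.957)) = -1.7090/1.7197 = -0.9938.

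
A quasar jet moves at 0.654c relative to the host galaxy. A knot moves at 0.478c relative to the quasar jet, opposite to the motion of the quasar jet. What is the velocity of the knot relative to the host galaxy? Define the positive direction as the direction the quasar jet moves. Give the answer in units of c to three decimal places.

+0.256c

With v = 0.654 and u' = -0.478 (in units of c),
u = (u' + v)/(1 + u'v/c²):
u = (-0.478 + 0.654) / (1 + (-0.478)·0.654) = 0.1760/0.6874 = 0.2560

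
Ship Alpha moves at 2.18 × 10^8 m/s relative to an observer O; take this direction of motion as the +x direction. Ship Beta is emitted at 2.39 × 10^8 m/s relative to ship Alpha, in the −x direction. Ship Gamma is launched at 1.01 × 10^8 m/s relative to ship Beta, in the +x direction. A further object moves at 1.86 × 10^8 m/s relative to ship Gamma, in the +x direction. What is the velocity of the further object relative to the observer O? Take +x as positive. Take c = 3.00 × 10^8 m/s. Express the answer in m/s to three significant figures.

+2.16 × 10^8 m/s

Apply u = (u' + v)/(1 + u'v/c²) successively, working outward toward the observer O.
(Dividing each given speed by c = 3.00 × 10^8 m/s to work in units of c.)
Start: velocity of ship Alpha relative to the observer O = 0.7267c.
Compose with ship Beta (u' = -0.797 in ship Alpha frame): u_1 = (-0.797 + 0.727) / (1 + (-0.797)·0.727) = -0.0700/0.4211 = -0.1662.
Compose with ship Gamma (u' = 0.337 in ship Beta frame): u_2 = (0.337 + (-0.166)) / (1 + 0.337·(-0.166)) = 0.1704/0.9440 = 0.1805.
Compose with the further object (u' = 0.620 in ship Gamma frame): u_3 = (0.620 + 0.181) / (1 + 0.620·0.181) = 0.8005/1.1119 = 0.7199.
So u = 0.7199 × 3.00 × 10^8 m/s.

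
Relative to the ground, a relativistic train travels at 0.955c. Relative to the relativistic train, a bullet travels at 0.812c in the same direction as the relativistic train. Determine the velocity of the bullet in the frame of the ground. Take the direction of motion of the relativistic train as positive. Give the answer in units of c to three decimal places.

With v = 0.955 and u' = 0.812 (in units of c),
u = (u' + v)/(1 + u'v/c²):
u = (0.812 + 0.955) / (1 + 0.812·0.955) = 1.7670/1.7755 = 0.9952
(Galilean addition would give +1.767c, exceeding c.)

0.995c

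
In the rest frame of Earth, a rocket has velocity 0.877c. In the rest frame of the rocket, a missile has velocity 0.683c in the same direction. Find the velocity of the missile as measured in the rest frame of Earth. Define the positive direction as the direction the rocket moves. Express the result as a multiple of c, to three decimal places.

0.976c

With v = 0.877 and u' = 0.683 (in units of c),
u = (u' + v)/(1 + u'v/c²):
u = (0.683 + 0.877) / (1 + 0.683·0.877) = 1.5600/1.5990 = 0.9756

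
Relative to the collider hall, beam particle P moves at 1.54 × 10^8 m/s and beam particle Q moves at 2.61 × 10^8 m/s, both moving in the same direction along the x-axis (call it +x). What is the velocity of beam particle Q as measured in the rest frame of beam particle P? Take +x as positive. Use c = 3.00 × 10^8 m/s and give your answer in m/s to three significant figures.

+1.93 × 10^8 m/s

β_A = 0.513, β_B = 0.870 (dividing each by c = 3.00 × 10^8 m/s).
Transform to A's frame with the inverse velocity-addition law: u' = (u − v)/(1 − uv/c²), taking u = β_B and v = β_A.
u' = (0.870 − 0.513) / (1 − (0.513)(0.870)) = 0.3567/0.5534 = 0.6445.
u' = 0.6445 × 3.00 × 10^8 m/s.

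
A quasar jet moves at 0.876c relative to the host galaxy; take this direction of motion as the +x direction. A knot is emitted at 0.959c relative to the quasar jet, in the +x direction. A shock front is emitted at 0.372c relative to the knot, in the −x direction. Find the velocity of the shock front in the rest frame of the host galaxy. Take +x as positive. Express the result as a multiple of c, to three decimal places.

+0.994c

Apply u = (u' + v)/(1 + u'v/c²) successively, working outward toward the host galaxy.
Start: velocity of the quasar jet relative to the host galaxy = 0.8760c.
Compose with the knot (u' = 0.959 in the quasar jet frame): u_1 = (0.959 + 0.876) / (1 + 0.959·0.876) = 1.8350/1.8401 = 0.9972.
Compose with the shock front (u' = -0.372 in the knot frame): u_2 = (-0.372 + 0.997) / (1 + (-0.372)·0.997) = 0.6252/0.6290 = 0.9940.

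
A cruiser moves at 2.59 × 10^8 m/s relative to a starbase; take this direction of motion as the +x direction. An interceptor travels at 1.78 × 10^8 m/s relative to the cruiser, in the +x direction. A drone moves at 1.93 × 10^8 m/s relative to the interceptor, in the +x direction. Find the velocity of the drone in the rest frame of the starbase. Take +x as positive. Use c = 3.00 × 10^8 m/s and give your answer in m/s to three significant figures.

Apply u = (u' + v)/(1 + u'v/c²) successively, working outward toward the starbase.
(Dividing each given speed by c = 3.00 × 10^8 m/s to work in units of c.)
Start: velocity of the cruiser relative to the starbase = 0.8633c.
Compose with the interceptor (u' = 0.593 in the cruiser frame): u_1 = (0.593 + 0.863) / (1 + 0.593·0.863) = 1.4567/1.5122 = 0.9632.
Compose with the drone (u' = 0.643 in the interceptor frame): u_2 = (0.643 + 0.963) / (1 + 0.643·0.963) = 1.6066/1.6197 = 0.9919.
So u = 0.9919 × 3.00 × 10^8 m/s.

2.98 × 10^8 m/s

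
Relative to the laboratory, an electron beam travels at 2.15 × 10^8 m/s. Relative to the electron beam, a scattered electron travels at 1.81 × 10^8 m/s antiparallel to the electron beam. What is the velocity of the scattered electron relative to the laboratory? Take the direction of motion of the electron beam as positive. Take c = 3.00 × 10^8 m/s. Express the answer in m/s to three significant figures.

+5.99 × 10^7 m/s

In units of c (dividing by 3.00 × 10^8 m/s): v = 0.717, u' = -0.603.
u = (u' + v)/(1 + u'v/c²):
u = (-0.603 + 0.717) / (1 + (-0.603)·0.717) = 0.1133/0.5676 = 0.1997
Converting back: u = 0.1997 × 3.00 × 10^8 m/s.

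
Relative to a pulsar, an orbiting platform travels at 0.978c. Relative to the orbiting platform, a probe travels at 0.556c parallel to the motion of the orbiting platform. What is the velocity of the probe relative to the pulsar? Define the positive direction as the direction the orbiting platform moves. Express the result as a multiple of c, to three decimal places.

0.994c

With v = 0.978 and u' = 0.556 (in units of c),
u = (u' + v)/(1 + u'v/c²):
u = (0.556 + 0.978) / (1 + 0.556·0.978) = 1.5340/1.5438 = 0.9937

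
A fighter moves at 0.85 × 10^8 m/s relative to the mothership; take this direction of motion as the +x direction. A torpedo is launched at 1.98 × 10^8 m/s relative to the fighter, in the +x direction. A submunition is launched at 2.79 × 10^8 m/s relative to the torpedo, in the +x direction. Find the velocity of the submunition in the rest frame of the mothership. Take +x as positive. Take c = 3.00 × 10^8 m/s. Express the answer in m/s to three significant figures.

2.98 × 10^8 m/s

Apply u = (u' + v)/(1 + u'v/c²) successively, working outward toward the mothership.
(Dividing each given speed by c = 3.00 × 10^8 m/s to work in units of c.)
Start: velocity of the fighter relative to the mothership = 0.2833c.
Compose with the torpedo (u' = 0.660 in the fighter frame): u_1 = (0.660 + 0.283) / (1 + 0.660·0.283) = 0.9433/1.1870 = 0.7947.
Compose with the submunition (u' = 0.930 in the torpedo frame): u_2 = (0.930 + 0.795) / (1 + 0.930·0.795) = 1.7247/1.7391 = 0.9917.
So u = 0.9917 × 3.00 × 10^8 m/s.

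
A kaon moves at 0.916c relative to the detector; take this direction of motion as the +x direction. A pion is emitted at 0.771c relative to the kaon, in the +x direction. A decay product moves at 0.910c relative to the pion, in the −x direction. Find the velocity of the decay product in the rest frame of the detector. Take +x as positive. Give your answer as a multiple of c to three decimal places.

Apply u = (u' + v)/(1 + u'v/c²) successively, working outward toward the detector.
Start: velocity of the kaon relative to the detector = 0.9160c.
Compose with the pion (u' = 0.771 in the kaon frame): u_1 = (0.771 + 0.916) / (1 + 0.771·0.916) = 1.6870/1.7062 = 0.9887.
Compose with the decay product (u' = -0.910 in the pion frame): u_2 = (-0.910 + 0.989) / (1 + (-0.910)·0.989) = 0.0787/0.1003 = 0.7852.

+0.785c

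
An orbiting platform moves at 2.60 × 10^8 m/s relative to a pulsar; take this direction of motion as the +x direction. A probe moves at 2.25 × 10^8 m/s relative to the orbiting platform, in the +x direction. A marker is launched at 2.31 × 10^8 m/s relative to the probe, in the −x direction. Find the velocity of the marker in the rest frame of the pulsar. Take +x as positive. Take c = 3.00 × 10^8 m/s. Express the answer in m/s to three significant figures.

Apply u = (u' + v)/(1 + u'v/c²) successively, working outward toward the pulsar.
(Dividing each given speed by c = 3.00 × 10^8 m/s to work in units of c.)
Start: velocity of the orbiting platform relative to the pulsar = 0.8667c.
Compose with the probe (u' = 0.750 in the orbiting platform frame): u_1 = (0.750 + 0.867) / (1 + 0.750·0.867) = 1.6167/1.6500 = 0.9798.
Compose with the marker (u' = -0.770 in the probe frame): u_2 = (-0.770 + 0.980) / (1 + (-0.770)·0.980) = 0.2098/0.2456 = 0.8544.
So u = 0.8544 × 3.00 × 10^8 m/s.

+2.56 × 10^8 m/s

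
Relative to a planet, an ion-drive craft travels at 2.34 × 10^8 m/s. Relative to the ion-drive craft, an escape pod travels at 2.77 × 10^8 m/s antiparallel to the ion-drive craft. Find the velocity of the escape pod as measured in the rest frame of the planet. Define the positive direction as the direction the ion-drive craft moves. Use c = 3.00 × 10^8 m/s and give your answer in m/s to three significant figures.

-1.54 × 10^8 m/s

In units of c (dividing by 3.00 × 10^8 m/s): v = 0.780, u' = -0.923.
u = (u' + v)/(1 + u'v/c²):
u = (-0.923 + 0.780) / (1 + (-0.923)·0.780) = -0.1433/0.2798 = -0.5123
Converting back: u = -0.5123 × 3.00 × 10^8 m/s.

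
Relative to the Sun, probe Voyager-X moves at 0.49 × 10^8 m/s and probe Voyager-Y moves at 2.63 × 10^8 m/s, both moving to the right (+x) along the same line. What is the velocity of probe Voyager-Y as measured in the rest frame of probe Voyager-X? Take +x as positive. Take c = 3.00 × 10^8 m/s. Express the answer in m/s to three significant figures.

β_A = 0.163, β_B = 0.877 (dividing each by c = 3.00 × 10^8 m/s).
Transform to A's frame with the inverse velocity-addition law: u' = (u − v)/(1 − uv/c²), taking u = β_B and v = β_A.
u' = (0.877 − 0.163) / (1 − (0.163)(0.877)) = 0.7133/0.8568 = 0.8325.
u' = 0.8325 × 3.00 × 10^8 m/s.

+2.50 × 10^8 m/s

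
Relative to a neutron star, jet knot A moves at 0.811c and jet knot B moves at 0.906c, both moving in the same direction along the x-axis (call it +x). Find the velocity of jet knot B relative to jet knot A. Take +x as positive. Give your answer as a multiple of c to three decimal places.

+0.358c

β_A = 0.811, β_B = 0.906.
Transform to A's frame with the inverse velocity-addition law: u' = (u − v)/(1 − uv/c²), taking u = β_B and v = β_A.
u' = (0.906 − 0.811) / (1 − (0.811)(0.906)) = 0.0950/0.2652 = 0.3582.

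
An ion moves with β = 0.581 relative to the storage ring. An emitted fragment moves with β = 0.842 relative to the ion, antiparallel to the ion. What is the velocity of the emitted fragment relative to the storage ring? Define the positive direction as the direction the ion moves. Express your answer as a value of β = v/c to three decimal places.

With v = 0.581 and u' = -0.842 (in units of c),
u = (u' + v)/(1 + u'v/c²):
u = (-0.842 + 0.581) / (1 + (-0.842)·0.581) = -0.2610/0.5108 = -0.5110

β = -0.511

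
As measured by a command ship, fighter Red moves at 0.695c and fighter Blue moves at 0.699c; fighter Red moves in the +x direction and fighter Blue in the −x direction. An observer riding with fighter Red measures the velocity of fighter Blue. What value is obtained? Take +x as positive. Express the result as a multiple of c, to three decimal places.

-0.938c

β_A = 0.695, β_B = -0.699.
Transform to A's frame with the inverse velocity-addition law: u' = (u − v)/(1 − uv/c²), taking u = β_B and v = β_A.
u' = (-0.699 − 0.695) / (1 − (0.695)(-0.699)) = -1.3940/1.4858 = -0.9382.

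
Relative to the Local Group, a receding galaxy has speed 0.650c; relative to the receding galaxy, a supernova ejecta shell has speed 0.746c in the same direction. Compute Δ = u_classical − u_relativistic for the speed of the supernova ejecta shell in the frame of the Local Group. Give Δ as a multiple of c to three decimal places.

Galilean: u_cl = 0.746 + 0.650 = 1.3960.
Relativistic: u_rel = (0.746 + 0.650) / (1 + 0.746·0.650) = 1.3960/1.4849 = 0.9401.
Δ = 1.3960 − 0.9401 = 0.4559.
(The classical prediction exceeds c; the relativistic result does not.)

Δ = 0.456c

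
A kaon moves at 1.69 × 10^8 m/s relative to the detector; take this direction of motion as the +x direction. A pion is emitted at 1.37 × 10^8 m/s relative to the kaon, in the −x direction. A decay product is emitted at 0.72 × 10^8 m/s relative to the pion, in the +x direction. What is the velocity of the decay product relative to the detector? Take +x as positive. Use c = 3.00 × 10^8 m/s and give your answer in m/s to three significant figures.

+1.11 × 10^8 m/s

Apply u = (u' + v)/(1 + u'v/c²) successively, working outward toward the detector.
(Dividing each given speed by c = 3.00 × 10^8 m/s to work in units of c.)
Start: velocity of the kaon relative to the detector = 0.5633c.
Compose with the pion (u' = -0.457 in the kaon frame): u_1 = (-0.457 + 0.563) / (1 + (-0.457)·0.563) = 0.1067/0.7427 = 0.1436.
Compose with the decay product (u' = 0.240 in the pion frame): u_2 = (0.240 + 0.144) / (1 + 0.240·0.144) = 0.3836/1.0345 = 0.3708.
So u = 0.3708 × 3.00 × 10^8 m/s.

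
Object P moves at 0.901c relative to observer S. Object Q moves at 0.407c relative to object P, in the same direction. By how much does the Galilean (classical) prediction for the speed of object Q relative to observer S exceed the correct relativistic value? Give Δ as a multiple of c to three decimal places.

Δ = 0.351c

Galilean: u_cl = 0.407 + 0.901 = 1.3080.
Relativistic: u_rel = (0.407 + 0.901) / (1 + 0.407·0.901) = 1.3080/1.3667 = 0.9570.
Δ = 1.3080 − 0.9570 = 0.3510.
(The classical prediction exceeds c; the relativistic result does not.)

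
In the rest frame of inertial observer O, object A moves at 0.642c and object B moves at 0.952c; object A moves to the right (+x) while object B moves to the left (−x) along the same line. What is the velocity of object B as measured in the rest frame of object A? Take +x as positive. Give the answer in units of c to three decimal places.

β_A = 0.642, β_B = -0.952.
Transform to A's frame with the inverse velocity-addition law: u' = (u − v)/(1 − uv/c²), taking u = β_B and v = β_A.
u' = (-0.952 − 0.642) / (1 − (0.642)(-0.952)) = -1.5940/1.6112 = -0.9893.

-0.989c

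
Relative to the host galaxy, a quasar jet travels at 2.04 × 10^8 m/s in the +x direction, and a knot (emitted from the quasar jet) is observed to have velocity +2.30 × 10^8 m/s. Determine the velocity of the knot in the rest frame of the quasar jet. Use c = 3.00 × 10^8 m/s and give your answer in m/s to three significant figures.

+5.43 × 10^7 m/s

v = 0.680c, u = 0.767c.
Invert the composition law: u' = (u − v)/(1 − uv/c²).
u' = (0.767 − 0.680) / (1 − (0.767)(0.680)) = 0.0867/0.4787 = 0.1811.
u' = 0.1811 × 3.00 × 10^8 m/s.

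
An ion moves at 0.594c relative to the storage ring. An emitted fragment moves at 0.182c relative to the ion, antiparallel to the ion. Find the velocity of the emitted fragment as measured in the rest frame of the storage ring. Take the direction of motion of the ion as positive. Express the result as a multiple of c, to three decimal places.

With v = 0.594 and u' = -0.182 (in units of c),
u = (u' + v)/(1 + u'v/c²):
u = (-0.182 + 0.594) / (1 + (-0.182)·0.594) = 0.4120/0.8919 = 0.4619

+0.462c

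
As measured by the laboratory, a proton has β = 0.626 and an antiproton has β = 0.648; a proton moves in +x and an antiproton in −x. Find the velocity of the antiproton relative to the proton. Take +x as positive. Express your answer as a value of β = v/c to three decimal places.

β = -0.906

β_A = 0.626, β_B = -0.648.
Transform to A's frame with the inverse velocity-addition law: u' = (u − v)/(1 − uv/c²), taking u = β_B and v = β_A.
u' = (-0.648 − 0.626) / (1 − (0.626)(-0.648)) = -1.2740/1.4056 = -0.9063.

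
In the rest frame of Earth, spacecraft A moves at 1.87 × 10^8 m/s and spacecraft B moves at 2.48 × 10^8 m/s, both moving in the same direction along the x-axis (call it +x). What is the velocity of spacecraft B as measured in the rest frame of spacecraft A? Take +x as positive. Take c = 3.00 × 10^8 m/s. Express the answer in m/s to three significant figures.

β_A = 0.623, β_B = 0.827 (dividing each by c = 3.00 × 10^8 m/s).
Transform to A's frame with the inverse velocity-addition law: u' = (u − v)/(1 − uv/c²), taking u = β_B and v = β_A.
u' = (0.827 − 0.623) / (1 − (0.623)(0.827)) = 0.2033/0.4847 = 0.4195.
u' = 0.4195 × 3.00 × 10^8 m/s.

+1.26 × 10^8 m/s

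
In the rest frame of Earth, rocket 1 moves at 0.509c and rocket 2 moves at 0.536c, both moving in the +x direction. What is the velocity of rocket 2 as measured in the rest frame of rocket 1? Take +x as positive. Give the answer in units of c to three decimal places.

+0.037c

β_A = 0.509, β_B = 0.536.
Transform to A's frame with the inverse velocity-addition law: u' = (u − v)/(1 − uv/c²), taking u = β_B and v = β_A.
u' = (0.536 − 0.509) / (1 − (0.509)(0.536)) = 0.0270/0.7272 = 0.0371.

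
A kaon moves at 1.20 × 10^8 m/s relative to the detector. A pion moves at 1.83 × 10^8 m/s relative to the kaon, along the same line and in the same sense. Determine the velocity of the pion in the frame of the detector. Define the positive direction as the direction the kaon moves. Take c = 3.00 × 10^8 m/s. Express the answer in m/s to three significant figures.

In units of c (dividing by 3.00 × 10^8 m/s): v = 0.400, u' = 0.610.
u = (u' + v)/(1 + u'v/c²):
u = (0.610 + 0.400) / (1 + 0.610·0.400) = 1.0100/1.2440 = 0.8119
(Galilean addition would give +1.010c, exceeding c.)
Converting back: u = 0.8119 × 3.00 × 10^8 m/s.

2.44 × 10^8 m/s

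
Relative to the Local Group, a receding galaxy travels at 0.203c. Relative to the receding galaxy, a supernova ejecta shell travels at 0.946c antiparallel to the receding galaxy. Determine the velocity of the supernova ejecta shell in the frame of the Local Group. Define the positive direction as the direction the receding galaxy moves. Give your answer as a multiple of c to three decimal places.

With v = 0.203 and u' = -0.946 (in units of c),
u = (u' + v)/(1 + u'v/c²):
u = (-0.946 + 0.203) / (1 + (-0.946)·0.203) = -0.7430/0.8080 = -0.9196

-0.920c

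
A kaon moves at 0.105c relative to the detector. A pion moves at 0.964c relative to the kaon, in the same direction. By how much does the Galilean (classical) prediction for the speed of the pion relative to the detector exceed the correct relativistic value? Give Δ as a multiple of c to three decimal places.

Δ = 0.098c

Galilean: u_cl = 0.964 + 0.105 = 1.0690.
Relativistic: u_rel = (0.964 + 0.105) / (1 + 0.964·0.105) = 1.0690/1.1012 = 0.9707.
Δ = 1.0690 − 0.9707 = 0.0983.
(The classical prediction exceeds c; the relativistic result does not.)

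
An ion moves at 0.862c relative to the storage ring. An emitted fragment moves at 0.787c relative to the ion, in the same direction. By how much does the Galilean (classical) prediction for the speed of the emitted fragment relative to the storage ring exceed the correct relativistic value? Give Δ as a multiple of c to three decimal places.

Δ = 0.667c

Galilean: u_cl = 0.787 + 0.862 = 1.6490.
Relativistic: u_rel = (0.787 + 0.862) / (1 + 0.787·0.862) = 1.6490/1.6784 = 0.9825.
Δ = 1.6490 − 0.9825 = 0.6665.
(The classical prediction exceeds c; the relativistic result does not.)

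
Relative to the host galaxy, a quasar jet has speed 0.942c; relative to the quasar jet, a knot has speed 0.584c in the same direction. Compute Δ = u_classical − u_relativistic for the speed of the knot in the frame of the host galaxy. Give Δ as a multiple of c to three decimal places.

Δ = 0.542c

Galilean: u_cl = 0.584 + 0.942 = 1.5260.
Relativistic: u_rel = (0.584 + 0.942) / (1 + 0.584·0.942) = 1.5260/1.5501 = 0.9844.
Δ = 1.5260 − 0.9844 = 0.5416.
(The classical prediction exceeds c; the relativistic result does not.)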